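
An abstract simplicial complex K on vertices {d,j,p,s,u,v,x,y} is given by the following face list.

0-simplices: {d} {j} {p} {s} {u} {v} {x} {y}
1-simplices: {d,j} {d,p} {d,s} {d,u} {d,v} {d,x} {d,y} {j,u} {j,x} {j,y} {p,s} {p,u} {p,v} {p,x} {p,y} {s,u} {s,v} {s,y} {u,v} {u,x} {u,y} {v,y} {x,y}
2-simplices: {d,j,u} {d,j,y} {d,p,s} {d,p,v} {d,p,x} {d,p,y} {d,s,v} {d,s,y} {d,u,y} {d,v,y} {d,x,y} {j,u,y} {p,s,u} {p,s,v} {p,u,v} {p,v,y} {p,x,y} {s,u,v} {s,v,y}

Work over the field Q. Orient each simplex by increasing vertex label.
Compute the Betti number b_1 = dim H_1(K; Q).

b_1=3

n_0=8 n_1=23 n_2=19  [Q]
∂1: piv[dj,dp,ds,du,dv,dx,dy] rk=7  ker:ju,jx,jy,ps,pu,pv,px,py,su,sv,sy,uv,ux,uy,vy,xy
∂2: piv[dju,djy,dps,dpv,dpx,dpy,dsv,dsy,duy,dvy,dxy,psu,puv] rk=13  ker:juy,psv,pvy,pxy,suv,svy
b_1=(23−7)−13=3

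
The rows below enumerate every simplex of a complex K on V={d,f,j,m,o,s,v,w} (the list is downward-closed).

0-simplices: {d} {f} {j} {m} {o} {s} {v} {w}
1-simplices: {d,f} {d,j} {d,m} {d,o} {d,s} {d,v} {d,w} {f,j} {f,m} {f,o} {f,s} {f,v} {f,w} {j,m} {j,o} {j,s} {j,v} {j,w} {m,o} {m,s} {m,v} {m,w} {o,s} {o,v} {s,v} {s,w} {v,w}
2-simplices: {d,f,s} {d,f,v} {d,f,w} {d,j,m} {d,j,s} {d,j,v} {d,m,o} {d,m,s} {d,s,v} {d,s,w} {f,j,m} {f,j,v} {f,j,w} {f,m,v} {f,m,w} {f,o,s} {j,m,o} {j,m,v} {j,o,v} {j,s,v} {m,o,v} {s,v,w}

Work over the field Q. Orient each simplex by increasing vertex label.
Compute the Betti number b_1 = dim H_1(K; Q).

n_0=8 n_1=27 n_2=22  [Q]
∂1: piv[df,dj,dm,do,ds,dv,dw] rk=7  ker:fj,fm,fo,fs,fv,fw,jm,jo,js,jv,jw,mo,ms,mv,mw,os,ov,sv,sw,vw
∂2: piv[dfs,dfv,dfw,djm,djs,djv,dmo,dms,dsv,dsw,fjm,fjv,fjw,fmv,fmw,fos,jmo,jov,svw] rk=19  ker:jmv,jsv,mov
b_1=(27−7)−19=1

b_1=1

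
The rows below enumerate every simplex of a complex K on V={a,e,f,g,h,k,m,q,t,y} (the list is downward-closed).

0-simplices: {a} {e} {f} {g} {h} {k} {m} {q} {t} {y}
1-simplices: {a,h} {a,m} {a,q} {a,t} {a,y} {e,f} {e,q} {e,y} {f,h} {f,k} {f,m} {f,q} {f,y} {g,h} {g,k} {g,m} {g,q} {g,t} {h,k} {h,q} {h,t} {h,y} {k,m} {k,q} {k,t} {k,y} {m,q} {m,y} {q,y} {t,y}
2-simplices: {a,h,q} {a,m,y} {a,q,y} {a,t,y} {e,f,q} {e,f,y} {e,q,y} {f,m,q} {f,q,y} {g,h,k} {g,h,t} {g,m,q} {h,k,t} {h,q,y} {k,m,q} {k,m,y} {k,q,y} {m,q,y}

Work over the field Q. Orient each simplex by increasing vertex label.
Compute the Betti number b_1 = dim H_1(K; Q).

b_1=5

n_0=10 n_1=30 n_2=18  [Q]
∂1: piv[ah,am,aq,at,ay,ef,eq,fk,gh] rk=9  ker:ey,fh,fm,fq,fy,gk,gm,gq,gt,hk,hq,ht,hy,km,kq,kt,ky,mq,my,qy,ty
∂2: piv[ahq,amy,aqy,aty,efq,efy,eqy,fmq,ghk,ght,gmq,hkt,hqy,kmq,kmy,kqy] rk=16  ker:fqy,mqy
b_1=(30−9)−16=5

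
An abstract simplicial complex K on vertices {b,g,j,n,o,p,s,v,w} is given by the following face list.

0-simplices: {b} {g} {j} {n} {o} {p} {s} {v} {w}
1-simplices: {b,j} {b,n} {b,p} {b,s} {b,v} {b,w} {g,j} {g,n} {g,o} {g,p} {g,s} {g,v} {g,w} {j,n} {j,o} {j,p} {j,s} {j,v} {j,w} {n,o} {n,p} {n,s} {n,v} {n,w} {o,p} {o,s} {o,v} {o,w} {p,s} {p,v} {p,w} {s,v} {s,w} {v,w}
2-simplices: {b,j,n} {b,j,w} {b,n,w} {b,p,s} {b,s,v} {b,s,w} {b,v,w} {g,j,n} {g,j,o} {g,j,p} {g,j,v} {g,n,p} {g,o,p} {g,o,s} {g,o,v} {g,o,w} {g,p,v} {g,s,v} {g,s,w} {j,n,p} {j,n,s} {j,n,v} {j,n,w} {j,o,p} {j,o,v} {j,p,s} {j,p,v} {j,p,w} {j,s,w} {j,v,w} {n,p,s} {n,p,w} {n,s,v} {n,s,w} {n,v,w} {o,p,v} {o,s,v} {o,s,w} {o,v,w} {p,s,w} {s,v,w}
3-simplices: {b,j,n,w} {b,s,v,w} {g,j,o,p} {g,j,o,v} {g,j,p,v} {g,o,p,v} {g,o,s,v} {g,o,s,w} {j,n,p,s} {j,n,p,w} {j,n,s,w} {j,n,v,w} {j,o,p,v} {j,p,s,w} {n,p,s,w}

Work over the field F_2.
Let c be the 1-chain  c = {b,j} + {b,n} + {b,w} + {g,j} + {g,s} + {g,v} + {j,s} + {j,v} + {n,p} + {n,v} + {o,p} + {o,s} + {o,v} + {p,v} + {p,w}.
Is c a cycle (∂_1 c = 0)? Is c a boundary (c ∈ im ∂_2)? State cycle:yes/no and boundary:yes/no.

cycle:no boundary:no

n_0=9 n_1=34 n_2=41 n_3=15  [Z2]
∂1: piv[bj,bn,bp,bs,bv,bw,gj,go] rk=8  ker:gn,gp,gs,gv,gw,jn,jo,jp,js,jv,jw,no,np,ns,nv,nw,op,os,ov,ow,ps,pv,pw,sv,sw,vw
∂2: piv[bjn,bjw,bnw,bps,bsv,bsw,bvw,gjn,gjo,gjp,gjv,gnp,gop,gos,gov,gow,gpv,gsv,gsw,jns,jnv,jps,jpw,jsw,jvw] rk=25  ker:jnp,jnw,jop,jov,jpv,nps,npw,nsv,nsw,nvw,opv,osv,osw,ovw,psw,svw
∂3: piv[bjnw,bsvw,gjop,gjov,gjpv,gopv,gosv,gosw,jnps,jnpw,jnsw,jnvw,jpsw] rk=13  ker:jopv,npsw
∂1c = {b} + {g} + {n} + {o} + {s} + {v}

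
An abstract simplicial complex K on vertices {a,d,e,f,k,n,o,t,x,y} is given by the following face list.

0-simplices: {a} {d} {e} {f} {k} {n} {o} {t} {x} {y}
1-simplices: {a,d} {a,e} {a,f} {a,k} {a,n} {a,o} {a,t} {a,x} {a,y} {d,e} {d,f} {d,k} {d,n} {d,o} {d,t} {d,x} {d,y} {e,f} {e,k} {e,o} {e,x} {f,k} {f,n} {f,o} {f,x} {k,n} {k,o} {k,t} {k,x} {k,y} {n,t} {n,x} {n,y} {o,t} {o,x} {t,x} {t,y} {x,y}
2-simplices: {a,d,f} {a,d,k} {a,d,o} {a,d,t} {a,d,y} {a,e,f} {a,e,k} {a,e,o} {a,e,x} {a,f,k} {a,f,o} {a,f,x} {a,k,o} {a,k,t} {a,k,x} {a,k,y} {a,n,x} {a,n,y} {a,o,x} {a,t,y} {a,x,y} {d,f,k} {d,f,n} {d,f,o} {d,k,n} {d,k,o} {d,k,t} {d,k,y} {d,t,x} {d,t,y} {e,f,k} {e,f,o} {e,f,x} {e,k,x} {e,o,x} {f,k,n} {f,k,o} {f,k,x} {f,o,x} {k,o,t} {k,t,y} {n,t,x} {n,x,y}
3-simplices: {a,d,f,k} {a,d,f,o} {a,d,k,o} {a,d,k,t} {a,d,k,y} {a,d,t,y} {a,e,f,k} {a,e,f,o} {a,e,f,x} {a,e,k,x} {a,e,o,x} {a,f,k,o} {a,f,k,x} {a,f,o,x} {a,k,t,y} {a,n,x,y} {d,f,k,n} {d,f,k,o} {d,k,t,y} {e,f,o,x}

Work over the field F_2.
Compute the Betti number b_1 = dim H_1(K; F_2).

b_1=3

n_0=10 n_1=38 n_2=43 n_3=20  [Z2]
∂1: piv[ad,ae,af,ak,an,ao,at,ax,ay] rk=9  ker:de,df,dk,dn,do,dt,dx,dy,ef,ek,eo,ex,fk,fn,fo,fx,kn,ko,kt,kx,ky,nt,nx,ny,ot,ox,tx,ty,xy
∂2: piv[adf,adk,ado,adt,ady,aef,aek,aeo,aex,afk,afo,afx,ako,akt,akx,aky,anx,any,aox,aty,axy,dfn,dkn,dtx,kot,ntx] rk=26  ker:dfk,dfo,dko,dkt,dky,dty,efk,efo,efx,ekx,eox,fkn,fko,fkx,fox,kty,nxy
∂3: piv[adfk,adfo,adko,adkt,adky,adty,aefk,aefo,aefx,aekx,aeox,afko,afkx,afox,akty,anxy,dfkn] rk=17  ker:dfko,dkty,efox
b_1=(38−9)−26=3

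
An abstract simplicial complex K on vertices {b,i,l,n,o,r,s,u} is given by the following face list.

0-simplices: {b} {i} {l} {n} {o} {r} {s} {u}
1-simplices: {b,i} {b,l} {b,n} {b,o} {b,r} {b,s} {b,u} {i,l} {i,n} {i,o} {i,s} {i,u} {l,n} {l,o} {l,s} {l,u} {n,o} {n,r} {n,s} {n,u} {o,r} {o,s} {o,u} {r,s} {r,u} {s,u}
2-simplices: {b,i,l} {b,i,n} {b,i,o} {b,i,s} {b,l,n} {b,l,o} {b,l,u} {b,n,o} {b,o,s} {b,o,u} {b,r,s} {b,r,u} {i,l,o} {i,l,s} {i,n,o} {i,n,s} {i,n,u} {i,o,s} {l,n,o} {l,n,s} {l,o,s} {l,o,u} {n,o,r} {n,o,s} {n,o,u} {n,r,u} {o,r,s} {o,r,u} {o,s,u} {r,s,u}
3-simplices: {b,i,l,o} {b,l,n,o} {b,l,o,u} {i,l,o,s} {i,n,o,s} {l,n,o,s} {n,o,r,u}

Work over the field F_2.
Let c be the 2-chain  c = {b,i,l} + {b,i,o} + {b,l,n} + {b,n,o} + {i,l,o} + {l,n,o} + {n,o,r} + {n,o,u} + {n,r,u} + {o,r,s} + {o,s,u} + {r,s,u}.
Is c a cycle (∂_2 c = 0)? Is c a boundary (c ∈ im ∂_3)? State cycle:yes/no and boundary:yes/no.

cycle:yes boundary:no

n_0=8 n_1=26 n_2=30 n_3=7  [Z2]
∂1: piv[bi,bl,bn,bo,br,bs,bu] rk=7  ker:il,in,io,is,iu,ln,lo,ls,lu,no,nr,ns,nu,or,os,ou,rs,ru,su
∂2: piv[bil,bin,bio,bis,bln,blo,blu,bno,bos,bou,brs,bru,ils,ins,inu,nor,nou,nru,osu] rk=19  ker:ilo,ino,ios,lno,lns,los,lou,nos,ors,oru,rsu
∂3: piv[bilo,blno,blou,ilos,inos,lnos,noru] rk=7
∂2c = 0
c vs im∂3: residual ≠ 0 ⇒ not boundary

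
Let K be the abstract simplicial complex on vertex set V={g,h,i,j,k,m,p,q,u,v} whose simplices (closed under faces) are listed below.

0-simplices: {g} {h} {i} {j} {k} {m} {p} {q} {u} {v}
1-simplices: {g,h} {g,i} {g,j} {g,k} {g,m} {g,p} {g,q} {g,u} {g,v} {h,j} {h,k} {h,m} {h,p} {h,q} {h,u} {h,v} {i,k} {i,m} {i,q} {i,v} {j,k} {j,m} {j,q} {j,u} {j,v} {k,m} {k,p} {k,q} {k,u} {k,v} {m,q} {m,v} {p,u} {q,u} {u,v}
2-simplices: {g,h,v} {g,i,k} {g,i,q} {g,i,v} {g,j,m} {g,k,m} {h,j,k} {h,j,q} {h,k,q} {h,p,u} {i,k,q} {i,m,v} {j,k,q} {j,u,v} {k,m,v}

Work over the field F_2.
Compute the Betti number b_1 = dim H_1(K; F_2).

n_0=10 n_1=35 n_2=15  [Z2]
∂1: piv[gh,gi,gj,gk,gm,gp,gq,gu,gv] rk=9  ker:hj,hk,hm,hp,hq,hu,hv,ik,im,iq,iv,jk,jm,jq,ju,jv,km,kp,kq,ku,kv,mq,mv,pu,qu,uv
∂2: piv[ghv,gik,giq,giv,gjm,gkm,hjk,hjq,hkq,hpu,ikq,imv,juv,kmv] rk=14  ker:jkq
b_1=(35−9)−14=12

b_1=12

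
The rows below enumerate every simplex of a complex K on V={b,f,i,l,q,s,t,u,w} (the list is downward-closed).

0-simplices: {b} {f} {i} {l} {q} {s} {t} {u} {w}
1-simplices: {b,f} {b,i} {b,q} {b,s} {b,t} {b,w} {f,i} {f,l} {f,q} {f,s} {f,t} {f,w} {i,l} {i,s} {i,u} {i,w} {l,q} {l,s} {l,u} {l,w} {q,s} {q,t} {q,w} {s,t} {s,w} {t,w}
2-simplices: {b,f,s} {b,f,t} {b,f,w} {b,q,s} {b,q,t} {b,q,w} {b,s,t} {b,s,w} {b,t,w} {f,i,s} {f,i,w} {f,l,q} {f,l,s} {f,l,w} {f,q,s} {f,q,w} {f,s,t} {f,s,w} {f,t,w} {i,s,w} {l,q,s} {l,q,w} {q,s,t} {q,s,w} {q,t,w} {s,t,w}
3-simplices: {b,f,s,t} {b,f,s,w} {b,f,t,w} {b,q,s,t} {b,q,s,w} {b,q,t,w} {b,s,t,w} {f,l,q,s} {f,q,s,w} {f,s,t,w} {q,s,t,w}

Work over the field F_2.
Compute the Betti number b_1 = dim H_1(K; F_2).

n_0=9 n_1=26 n_2=26 n_3=11  [Z2]
∂1: piv[bf,bi,bq,bs,bt,bw,fl,iu] rk=8  ker:fi,fq,fs,ft,fw,il,is,iw,lq,ls,lu,lw,qs,qt,qw,st,sw,tw
∂2: piv[bfs,bft,bfw,bqs,bqt,bqw,bst,bsw,btw,fis,fiw,flq,fls,flw,fqs] rk=15  ker:fqw,fst,fsw,ftw,isw,lqs,lqw,qst,qsw,qtw,stw
∂3: piv[bfst,bfsw,bftw,bqst,bqsw,bqtw,bstw,flqs,fqsw] rk=9  ker:fstw,qstw
b_1=(26−8)−15=3

b_1=3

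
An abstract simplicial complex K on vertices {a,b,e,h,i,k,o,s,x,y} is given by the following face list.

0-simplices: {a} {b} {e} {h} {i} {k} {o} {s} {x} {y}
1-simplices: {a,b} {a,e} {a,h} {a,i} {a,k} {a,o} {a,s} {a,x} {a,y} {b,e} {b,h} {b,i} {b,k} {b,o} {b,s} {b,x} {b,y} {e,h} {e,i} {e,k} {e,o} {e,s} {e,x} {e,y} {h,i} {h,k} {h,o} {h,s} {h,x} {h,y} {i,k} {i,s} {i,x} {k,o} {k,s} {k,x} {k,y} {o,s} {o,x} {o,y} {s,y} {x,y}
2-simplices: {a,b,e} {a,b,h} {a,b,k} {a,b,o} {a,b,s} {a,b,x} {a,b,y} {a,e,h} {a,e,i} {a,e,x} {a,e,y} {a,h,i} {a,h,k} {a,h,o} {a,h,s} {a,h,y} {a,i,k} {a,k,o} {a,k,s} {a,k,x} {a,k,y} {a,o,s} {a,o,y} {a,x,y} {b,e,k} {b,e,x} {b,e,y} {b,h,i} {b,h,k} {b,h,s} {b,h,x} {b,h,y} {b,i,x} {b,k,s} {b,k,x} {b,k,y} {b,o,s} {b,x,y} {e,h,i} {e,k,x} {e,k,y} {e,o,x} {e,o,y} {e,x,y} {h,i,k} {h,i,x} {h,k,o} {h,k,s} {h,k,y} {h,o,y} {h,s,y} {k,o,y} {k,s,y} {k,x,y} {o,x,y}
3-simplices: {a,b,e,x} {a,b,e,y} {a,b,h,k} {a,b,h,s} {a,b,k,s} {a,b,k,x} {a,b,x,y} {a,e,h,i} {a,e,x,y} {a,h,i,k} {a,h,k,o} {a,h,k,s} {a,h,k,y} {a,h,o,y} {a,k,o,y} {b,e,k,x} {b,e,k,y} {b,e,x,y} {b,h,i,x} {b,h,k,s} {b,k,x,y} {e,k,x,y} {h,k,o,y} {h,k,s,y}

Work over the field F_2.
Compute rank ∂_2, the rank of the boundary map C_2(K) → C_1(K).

rank∂_2=31

n_0=10 n_1=42 n_2=55 n_3=24  [Z2]
∂1: piv[ab,ae,ah,ai,ak,ao,as,ax,ay] rk=9  ker:be,bh,bi,bk,bo,bs,bx,by,eh,ei,ek,eo,es,ex,ey,hi,hk,ho,hs,hx,hy,ik,is,ix,ko,ks,kx,ky,os,ox,oy,sy,xy
∂2: piv[abe,abh,abk,abo,abs,abx,aby,aeh,aei,aex,aey,ahi,ahk,aho,ahs,ahy,aik,ako,aks,akx,aky,aos,aoy,axy,bek,bhi,bhx,bix,eox,eoy,hsy] rk=31  ker:bex,bey,bhk,bhs,bhy,bks,bkx,bky,bos,bxy,ehi,ekx,eky,exy,hik,hix,hko,hks,hky,hoy,koy,ksy,kxy,oxy
∂3: piv[abex,abey,abhk,abhs,abks,abkx,abxy,aehi,aexy,ahik,ahko,ahks,ahky,ahoy,akoy,bekx,beky,bhix,bkxy,hksy] rk=20  ker:bexy,bhks,ekxy,hkoy
rk∂_2=31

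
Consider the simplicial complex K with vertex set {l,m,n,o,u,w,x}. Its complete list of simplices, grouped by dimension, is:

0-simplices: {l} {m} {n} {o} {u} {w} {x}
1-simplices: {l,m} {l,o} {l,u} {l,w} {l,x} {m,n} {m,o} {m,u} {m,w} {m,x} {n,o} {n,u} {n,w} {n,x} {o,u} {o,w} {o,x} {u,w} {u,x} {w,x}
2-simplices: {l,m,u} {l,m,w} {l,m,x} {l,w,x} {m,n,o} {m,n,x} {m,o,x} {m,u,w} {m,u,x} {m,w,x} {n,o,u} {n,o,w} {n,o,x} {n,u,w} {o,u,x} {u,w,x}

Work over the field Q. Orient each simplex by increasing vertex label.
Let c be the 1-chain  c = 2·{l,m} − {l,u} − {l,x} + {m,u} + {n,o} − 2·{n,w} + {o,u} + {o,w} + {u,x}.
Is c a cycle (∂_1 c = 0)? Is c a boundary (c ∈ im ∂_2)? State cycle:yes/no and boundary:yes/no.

cycle:no boundary:no

n_0=7 n_1=20 n_2=16  [Q]
∂1: piv[lm,lo,lu,lw,lx,mn] rk=6  ker:mo,mu,mw,mx,no,nu,nw,nx,ou,ow,ox,uw,ux,wx
∂2: piv[lmu,lmw,lmx,lwx,mno,mnx,mox,muw,mux,nou,now,nuw,oux] rk=13  ker:mwx,nox,uwx
∂1c = {m} + {n} − {o} − {w}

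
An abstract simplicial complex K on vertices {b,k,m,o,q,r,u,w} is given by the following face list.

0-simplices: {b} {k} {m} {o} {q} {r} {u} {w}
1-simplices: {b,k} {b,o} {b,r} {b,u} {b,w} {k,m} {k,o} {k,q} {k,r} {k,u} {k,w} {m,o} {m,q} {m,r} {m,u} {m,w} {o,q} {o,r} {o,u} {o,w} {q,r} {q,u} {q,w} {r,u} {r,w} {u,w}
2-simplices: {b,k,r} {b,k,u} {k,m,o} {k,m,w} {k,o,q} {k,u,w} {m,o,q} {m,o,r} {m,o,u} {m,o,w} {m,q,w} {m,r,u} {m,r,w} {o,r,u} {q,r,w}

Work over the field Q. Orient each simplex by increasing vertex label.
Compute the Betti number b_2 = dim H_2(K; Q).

b_2=1

n_0=8 n_1=26 n_2=15  [Q]
∂1: piv[bk,bo,br,bu,bw,km,kq] rk=7  ker:ko,kr,ku,kw,mo,mq,mr,mu,mw,oq,or,ou,ow,qr,qu,qw,ru,rw,uw
∂2: piv[bkr,bku,kmo,kmw,koq,kuw,moq,mor,mou,mow,mqw,mru,mrw,qrw] rk=14  ker:oru
b_2=(15−14)−0=1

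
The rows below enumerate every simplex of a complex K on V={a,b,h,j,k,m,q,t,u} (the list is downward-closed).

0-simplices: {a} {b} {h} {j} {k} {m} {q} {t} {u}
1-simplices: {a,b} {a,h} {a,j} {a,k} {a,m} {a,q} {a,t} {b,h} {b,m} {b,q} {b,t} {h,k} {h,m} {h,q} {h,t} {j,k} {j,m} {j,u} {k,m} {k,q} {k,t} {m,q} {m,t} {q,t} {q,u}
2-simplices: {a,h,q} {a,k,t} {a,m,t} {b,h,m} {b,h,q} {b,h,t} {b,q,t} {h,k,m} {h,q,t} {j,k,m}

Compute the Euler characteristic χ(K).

χ(K)=-6

n_0=9 n_1=25 n_2=10
χ=+9−25+10=-6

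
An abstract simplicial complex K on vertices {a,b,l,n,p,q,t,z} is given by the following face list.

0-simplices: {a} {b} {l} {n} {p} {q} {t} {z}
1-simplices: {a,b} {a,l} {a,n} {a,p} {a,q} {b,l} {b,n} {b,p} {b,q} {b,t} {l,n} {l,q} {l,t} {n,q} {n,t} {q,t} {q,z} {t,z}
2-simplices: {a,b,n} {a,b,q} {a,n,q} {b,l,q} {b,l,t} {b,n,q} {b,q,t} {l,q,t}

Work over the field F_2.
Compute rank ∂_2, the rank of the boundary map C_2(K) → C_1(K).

rank∂_2=6

n_0=8 n_1=18 n_2=8  [Z2]
∂1: piv[ab,al,an,ap,aq,bt,qz] rk=7  ker:bl,bn,bp,bq,ln,lq,lt,nq,nt,qt,tz
∂2: piv[abn,abq,anq,blq,blt,bqt] rk=6  ker:bnq,lqt
rk∂_2=6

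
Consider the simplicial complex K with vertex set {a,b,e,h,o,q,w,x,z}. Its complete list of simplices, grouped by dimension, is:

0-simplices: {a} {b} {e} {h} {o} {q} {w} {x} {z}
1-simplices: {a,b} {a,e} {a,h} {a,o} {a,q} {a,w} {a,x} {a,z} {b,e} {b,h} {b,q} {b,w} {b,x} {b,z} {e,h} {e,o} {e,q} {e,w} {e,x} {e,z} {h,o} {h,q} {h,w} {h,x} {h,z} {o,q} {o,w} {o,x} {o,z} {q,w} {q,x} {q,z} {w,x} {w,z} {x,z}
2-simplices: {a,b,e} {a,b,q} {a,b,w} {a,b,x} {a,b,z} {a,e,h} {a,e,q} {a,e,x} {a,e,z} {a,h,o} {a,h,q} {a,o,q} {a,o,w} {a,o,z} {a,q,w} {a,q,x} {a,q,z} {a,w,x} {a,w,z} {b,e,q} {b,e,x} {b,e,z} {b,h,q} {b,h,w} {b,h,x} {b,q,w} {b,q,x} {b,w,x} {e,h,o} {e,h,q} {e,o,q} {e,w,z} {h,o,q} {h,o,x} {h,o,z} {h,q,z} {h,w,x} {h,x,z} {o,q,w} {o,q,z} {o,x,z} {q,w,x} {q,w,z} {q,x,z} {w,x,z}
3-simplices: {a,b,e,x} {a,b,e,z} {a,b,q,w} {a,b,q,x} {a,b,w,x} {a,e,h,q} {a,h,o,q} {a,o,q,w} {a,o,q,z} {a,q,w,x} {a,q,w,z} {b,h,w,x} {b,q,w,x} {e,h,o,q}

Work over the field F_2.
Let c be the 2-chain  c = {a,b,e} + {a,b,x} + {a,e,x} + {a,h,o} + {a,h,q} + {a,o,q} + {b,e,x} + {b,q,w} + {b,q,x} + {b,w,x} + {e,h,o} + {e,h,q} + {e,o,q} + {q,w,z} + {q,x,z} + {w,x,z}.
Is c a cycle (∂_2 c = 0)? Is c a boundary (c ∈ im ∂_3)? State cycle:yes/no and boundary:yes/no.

n_0=9 n_1=35 n_2=45 n_3=14  [Z2]
∂1: piv[ab,ae,ah,ao,aq,aw,ax,az] rk=8  ker:be,bh,bq,bw,bx,bz,eh,eo,eq,ew,ex,ez,ho,hq,hw,hx,hz,oq,ow,ox,oz,qw,qx,qz,wx,wz,xz
∂2: piv[abe,abq,abw,abx,abz,aeh,aeq,aex,aez,aho,ahq,aoq,aow,aoz,aqw,aqx,aqz,awx,awz,bhq,bhw,bhx,eho,ewz,hox,hoz,hxz] rk=27  ker:beq,bex,bez,bqw,bqx,bwx,ehq,eoq,hoq,hqz,hwx,oqw,oqz,oxz,qwx,qwz,qxz,wxz
∂3: piv[abex,abez,abqw,abqx,abwx,aehq,ahoq,aoqw,aoqz,aqwx,aqwz,bhwx,ehoq] rk=13  ker:bqwx
∂2c = 0
c vs im∂3: residual ≠ 0 ⇒ not boundary

cycle:yes boundary:no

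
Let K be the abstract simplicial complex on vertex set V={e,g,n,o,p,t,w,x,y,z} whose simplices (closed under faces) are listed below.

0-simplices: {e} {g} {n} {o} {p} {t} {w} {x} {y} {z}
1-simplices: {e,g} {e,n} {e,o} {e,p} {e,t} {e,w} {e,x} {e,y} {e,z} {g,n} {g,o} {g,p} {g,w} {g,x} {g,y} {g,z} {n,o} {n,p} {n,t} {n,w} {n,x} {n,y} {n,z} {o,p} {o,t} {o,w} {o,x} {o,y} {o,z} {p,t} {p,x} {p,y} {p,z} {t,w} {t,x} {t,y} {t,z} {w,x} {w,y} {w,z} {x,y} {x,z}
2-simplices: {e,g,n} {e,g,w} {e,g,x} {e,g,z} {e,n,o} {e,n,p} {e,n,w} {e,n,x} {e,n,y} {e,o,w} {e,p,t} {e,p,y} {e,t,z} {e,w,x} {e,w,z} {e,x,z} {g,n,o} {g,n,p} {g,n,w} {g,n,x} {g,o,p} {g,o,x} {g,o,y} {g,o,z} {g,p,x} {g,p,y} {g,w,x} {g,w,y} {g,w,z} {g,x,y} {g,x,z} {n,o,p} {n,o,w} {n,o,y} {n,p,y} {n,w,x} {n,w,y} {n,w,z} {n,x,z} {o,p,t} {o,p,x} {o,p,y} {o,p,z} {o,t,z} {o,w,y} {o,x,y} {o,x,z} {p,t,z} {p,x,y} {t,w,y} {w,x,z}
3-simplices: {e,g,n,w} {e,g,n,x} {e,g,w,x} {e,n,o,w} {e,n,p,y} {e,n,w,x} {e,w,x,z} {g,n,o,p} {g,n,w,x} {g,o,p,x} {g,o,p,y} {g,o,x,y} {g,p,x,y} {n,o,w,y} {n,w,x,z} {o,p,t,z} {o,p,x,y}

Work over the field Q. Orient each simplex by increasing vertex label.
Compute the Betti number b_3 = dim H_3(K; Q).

n_0=10 n_1=42 n_2=51 n_3=17  [Q]
∂1: piv[eg,en,eo,ep,et,ew,ex,ey,ez] rk=9  ker:gn,go,gp,gw,gx,gy,gz,no,np,nt,nw,nx,ny,nz,op,ot,ow,ox,oy,oz,pt,px,py,pz,tw,tx,ty,tz,wx,wy,wz,xy,xz
∂2: piv[egn,egw,egx,egz,eno,enp,enw,enx,eny,eow,ept,epy,etz,ewx,ewz,exz,gno,gnp,gop,gox,goy,goz,gpx,gpy,gwy,gxy,nwz,opt,opz,twy] rk=30  ker:gnw,gnx,gwx,gwz,gxz,nop,now,noy,npy,nwx,nwy,nxz,opx,opy,otz,owy,oxy,oxz,ptz,pxy,wxz
∂3: piv[egnw,egnx,egwx,enow,enpy,enwx,ewxz,gnop,gopx,gopy,goxy,gpxy,nowy,nwxz,optz] rk=15  ker:gnwx,opxy
b_3=(17−15)−0=2

b_3=2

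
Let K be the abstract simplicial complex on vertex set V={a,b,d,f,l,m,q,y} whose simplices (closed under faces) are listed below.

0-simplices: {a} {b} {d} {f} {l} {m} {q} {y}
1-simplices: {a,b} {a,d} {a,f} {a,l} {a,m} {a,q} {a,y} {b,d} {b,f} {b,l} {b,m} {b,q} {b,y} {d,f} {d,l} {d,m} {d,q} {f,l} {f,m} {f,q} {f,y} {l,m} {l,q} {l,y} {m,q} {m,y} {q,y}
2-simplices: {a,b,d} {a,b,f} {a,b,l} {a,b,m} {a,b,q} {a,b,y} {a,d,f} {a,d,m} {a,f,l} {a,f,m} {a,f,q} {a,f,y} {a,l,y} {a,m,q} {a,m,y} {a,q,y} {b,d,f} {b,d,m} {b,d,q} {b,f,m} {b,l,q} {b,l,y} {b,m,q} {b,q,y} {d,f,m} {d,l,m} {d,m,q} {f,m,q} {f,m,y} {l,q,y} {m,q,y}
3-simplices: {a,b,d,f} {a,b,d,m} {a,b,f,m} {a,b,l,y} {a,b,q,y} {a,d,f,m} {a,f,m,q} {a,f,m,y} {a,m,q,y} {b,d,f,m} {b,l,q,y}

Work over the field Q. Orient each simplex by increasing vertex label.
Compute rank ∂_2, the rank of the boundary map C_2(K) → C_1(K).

rank∂_2=19

n_0=8 n_1=27 n_2=31 n_3=11  [Q]
∂1: piv[ab,ad,af,al,am,aq,ay] rk=7  ker:bd,bf,bl,bm,bq,by,df,dl,dm,dq,fl,fm,fq,fy,lm,lq,ly,mq,my,qy
∂2: piv[abd,abf,abl,abm,abq,aby,adf,adm,afl,afm,afq,afy,aly,amq,amy,aqy,bdq,blq,dlm] rk=19  ker:bdf,bdm,bfm,bly,bmq,bqy,dfm,dmq,fmq,fmy,lqy,mqy
∂3: piv[abdf,abdm,abfm,ably,abqy,adfm,afmq,afmy,amqy,blqy] rk=10  ker:bdfm
rk∂_2=19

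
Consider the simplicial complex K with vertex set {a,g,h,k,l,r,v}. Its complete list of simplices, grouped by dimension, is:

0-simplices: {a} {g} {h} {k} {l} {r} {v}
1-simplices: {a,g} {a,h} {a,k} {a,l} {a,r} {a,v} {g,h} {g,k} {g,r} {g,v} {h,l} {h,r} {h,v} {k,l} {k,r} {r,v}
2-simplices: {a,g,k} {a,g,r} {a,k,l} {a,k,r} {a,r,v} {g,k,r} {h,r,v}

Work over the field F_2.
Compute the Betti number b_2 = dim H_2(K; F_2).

b_2=1

n_0=7 n_1=16 n_2=7  [Z2]
∂1: piv[ag,ah,ak,al,ar,av] rk=6  ker:gh,gk,gr,gv,hl,hr,hv,kl,kr,rv
∂2: piv[agk,agr,akl,akr,arv,hrv] rk=6  ker:gkr
b_2=(7−6)−0=1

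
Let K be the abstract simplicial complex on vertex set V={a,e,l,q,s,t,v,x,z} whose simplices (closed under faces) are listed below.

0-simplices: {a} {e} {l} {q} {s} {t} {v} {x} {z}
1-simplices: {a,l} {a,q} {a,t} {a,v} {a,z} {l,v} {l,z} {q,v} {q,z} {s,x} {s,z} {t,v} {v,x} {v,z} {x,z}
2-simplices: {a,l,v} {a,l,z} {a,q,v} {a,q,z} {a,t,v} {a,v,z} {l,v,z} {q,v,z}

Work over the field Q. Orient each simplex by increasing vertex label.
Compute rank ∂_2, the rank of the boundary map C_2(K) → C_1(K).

n_0=9 n_1=15 n_2=8  [Q]
∂1: piv[al,aq,at,av,az,sx,sz] rk=7  ker:lv,lz,qv,qz,tv,vx,vz,xz
∂2: piv[alv,alz,aqv,aqz,atv,avz] rk=6  ker:lvz,qvz
rk∂_2=6

rank∂_2=6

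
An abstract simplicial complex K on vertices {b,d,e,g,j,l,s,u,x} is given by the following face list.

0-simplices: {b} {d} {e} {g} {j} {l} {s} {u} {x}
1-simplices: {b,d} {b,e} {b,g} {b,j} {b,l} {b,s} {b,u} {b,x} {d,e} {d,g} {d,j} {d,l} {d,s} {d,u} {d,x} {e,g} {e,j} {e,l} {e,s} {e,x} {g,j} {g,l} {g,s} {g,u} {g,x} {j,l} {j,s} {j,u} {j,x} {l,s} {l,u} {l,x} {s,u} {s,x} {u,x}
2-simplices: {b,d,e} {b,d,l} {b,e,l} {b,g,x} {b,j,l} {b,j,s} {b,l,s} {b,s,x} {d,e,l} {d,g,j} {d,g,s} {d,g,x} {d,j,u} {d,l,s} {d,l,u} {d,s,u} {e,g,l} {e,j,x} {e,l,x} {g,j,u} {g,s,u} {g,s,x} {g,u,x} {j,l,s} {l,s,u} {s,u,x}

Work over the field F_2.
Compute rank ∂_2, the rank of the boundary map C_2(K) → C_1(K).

rank∂_2=21

n_0=9 n_1=35 n_2=26  [Z2]
∂1: piv[bd,be,bg,bj,bl,bs,bu,bx] rk=8  ker:de,dg,dj,dl,ds,du,dx,eg,ej,el,es,ex,gj,gl,gs,gu,gx,jl,js,ju,jx,ls,lu,lx,su,sx,ux
∂2: piv[bde,bdl,bel,bgx,bjl,bjs,bls,bsx,dgj,dgs,dgx,dju,dls,dlu,dsu,egl,ejx,elx,gju,gsx,gux] rk=21  ker:del,gsu,jls,lsu,sux
rk∂_2=21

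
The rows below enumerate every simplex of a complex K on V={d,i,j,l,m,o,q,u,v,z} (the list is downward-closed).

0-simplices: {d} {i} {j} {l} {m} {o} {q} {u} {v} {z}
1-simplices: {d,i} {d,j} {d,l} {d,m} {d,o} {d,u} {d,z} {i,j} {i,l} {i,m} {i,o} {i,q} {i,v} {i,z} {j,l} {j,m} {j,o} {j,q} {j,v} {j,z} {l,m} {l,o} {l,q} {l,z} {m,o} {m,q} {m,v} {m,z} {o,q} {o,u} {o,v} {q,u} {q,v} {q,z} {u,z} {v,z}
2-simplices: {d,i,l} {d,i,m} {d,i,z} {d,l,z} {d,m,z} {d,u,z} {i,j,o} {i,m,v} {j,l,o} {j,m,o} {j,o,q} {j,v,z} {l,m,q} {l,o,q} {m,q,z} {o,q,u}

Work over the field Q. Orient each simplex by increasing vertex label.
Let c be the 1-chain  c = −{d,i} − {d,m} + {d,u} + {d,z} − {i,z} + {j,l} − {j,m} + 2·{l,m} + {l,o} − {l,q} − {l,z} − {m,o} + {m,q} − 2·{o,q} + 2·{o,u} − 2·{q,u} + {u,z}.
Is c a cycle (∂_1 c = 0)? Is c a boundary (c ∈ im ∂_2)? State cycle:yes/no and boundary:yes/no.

cycle:yes boundary:no

n_0=10 n_1=36 n_2=16  [Q]
∂1: piv[di,dj,dl,dm,do,du,dz,iq,iv] rk=9  ker:ij,il,im,io,iz,jl,jm,jo,jq,jv,jz,lm,lo,lq,lz,mo,mq,mv,mz,oq,ou,ov,qu,qv,qz,uz,vz
∂2: piv[dil,dim,diz,dlz,dmz,duz,ijo,imv,jlo,jmo,joq,jvz,lmq,loq,mqz,oqu] rk=16
∂1c = 0
c vs im∂2: residual ≠ 0 ⇒ not boundary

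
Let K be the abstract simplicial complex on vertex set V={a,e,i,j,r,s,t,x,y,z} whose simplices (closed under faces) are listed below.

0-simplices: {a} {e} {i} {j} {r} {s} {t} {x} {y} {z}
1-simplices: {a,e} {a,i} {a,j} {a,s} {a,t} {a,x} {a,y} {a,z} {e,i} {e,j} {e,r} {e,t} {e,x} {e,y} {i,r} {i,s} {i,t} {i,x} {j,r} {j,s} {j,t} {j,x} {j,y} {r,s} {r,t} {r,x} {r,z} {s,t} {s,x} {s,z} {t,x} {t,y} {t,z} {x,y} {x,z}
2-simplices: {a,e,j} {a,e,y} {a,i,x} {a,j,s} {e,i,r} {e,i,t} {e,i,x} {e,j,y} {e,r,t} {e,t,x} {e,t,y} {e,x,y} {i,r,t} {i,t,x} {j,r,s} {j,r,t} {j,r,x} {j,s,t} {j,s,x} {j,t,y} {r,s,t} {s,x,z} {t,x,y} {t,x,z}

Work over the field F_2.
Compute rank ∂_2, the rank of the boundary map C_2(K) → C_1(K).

n_0=10 n_1=35 n_2=24  [Z2]
∂1: piv[ae,ai,aj,as,at,ax,ay,az,er] rk=9  ker:ei,ej,et,ex,ey,ir,is,it,ix,jr,js,jt,jx,jy,rs,rt,rx,rz,st,sx,sz,tx,ty,tz,xy,xz
∂2: piv[aej,aey,aix,ajs,eir,eit,eix,ejy,ert,etx,ety,exy,jrs,jrt,jrx,jst,jsx,jty,sxz,txz] rk=20  ker:irt,itx,rst,txy
rk∂_2=20

rank∂_2=20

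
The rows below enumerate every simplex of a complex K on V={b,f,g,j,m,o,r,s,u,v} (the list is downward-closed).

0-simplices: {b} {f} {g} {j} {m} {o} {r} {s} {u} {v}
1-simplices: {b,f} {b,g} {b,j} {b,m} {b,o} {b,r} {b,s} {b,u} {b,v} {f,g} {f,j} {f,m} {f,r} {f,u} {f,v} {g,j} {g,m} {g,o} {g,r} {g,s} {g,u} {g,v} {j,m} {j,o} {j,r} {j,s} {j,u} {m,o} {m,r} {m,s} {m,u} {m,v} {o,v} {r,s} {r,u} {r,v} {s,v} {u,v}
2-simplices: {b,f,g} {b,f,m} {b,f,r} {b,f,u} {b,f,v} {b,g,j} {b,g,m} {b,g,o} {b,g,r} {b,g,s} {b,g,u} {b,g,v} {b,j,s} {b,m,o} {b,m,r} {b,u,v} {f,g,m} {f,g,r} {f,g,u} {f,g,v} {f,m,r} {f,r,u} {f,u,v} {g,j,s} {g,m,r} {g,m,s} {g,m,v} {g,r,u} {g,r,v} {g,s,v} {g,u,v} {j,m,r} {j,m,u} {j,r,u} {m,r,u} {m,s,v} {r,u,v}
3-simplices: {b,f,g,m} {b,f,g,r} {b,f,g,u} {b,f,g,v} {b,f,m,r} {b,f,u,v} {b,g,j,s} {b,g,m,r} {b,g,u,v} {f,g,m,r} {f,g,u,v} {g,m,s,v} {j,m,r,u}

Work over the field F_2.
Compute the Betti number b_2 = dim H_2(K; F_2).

b_2=2

n_0=10 n_1=38 n_2=37 n_3=13  [Z2]
∂1: piv[bf,bg,bj,bm,bo,br,bs,bu,bv] rk=9  ker:fg,fj,fm,fr,fu,fv,gj,gm,go,gr,gs,gu,gv,jm,jo,jr,js,ju,mo,mr,ms,mu,mv,ov,rs,ru,rv,sv,uv
∂2: piv[bfg,bfm,bfr,bfu,bfv,bgj,bgm,bgo,bgr,bgs,bgu,bgv,bjs,bmo,bmr,buv,fru,gms,gmv,grv,gsv,jmr,jmu,jru] rk=24  ker:fgm,fgr,fgu,fgv,fmr,fuv,gjs,gmr,gru,guv,mru,msv,ruv
∂3: piv[bfgm,bfgr,bfgu,bfgv,bfmr,bfuv,bgjs,bgmr,bguv,gmsv,jmru] rk=11  ker:fgmr,fguv
b_2=(37−24)−11=2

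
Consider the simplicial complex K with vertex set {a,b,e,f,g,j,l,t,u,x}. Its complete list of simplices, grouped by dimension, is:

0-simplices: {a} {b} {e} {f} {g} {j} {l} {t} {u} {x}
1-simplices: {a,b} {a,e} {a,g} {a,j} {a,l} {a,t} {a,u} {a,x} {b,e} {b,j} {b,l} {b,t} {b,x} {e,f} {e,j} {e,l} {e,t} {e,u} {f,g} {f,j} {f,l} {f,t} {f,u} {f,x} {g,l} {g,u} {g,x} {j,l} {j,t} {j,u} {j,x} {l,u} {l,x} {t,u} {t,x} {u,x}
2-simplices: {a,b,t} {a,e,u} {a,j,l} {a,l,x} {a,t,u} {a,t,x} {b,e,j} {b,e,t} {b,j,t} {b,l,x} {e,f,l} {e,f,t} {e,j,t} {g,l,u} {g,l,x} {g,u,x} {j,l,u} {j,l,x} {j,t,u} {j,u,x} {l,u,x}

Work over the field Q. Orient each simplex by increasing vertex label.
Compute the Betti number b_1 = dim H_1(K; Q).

n_0=10 n_1=36 n_2=21  [Q]
∂1: piv[ab,ae,ag,aj,al,at,au,ax,ef] rk=9  ker:be,bj,bl,bt,bx,ej,el,et,eu,fg,fj,fl,ft,fu,fx,gl,gu,gx,jl,jt,ju,jx,lu,lx,tu,tx,ux
∂2: piv[abt,aeu,ajl,alx,atu,atx,bej,bet,bjt,blx,efl,eft,glu,glx,gux,jlu,jlx,jtu] rk=18  ker:ejt,jux,lux
b_1=(36−9)−18=9

b_1=9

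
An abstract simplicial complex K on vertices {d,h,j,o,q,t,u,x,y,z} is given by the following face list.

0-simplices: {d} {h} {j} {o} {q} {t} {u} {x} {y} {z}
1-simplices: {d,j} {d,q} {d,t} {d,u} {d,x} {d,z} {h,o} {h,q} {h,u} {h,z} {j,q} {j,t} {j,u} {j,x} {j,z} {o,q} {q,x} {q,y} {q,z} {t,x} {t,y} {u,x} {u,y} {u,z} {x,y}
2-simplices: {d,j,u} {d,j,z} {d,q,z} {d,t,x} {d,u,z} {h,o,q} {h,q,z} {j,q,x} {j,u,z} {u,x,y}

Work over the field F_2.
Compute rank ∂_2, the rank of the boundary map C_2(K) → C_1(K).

rank∂_2=9

n_0=10 n_1=25 n_2=10  [Z2]
∂1: piv[dj,dq,dt,du,dx,dz,ho,hq,qy] rk=9  ker:hu,hz,jq,jt,ju,jx,jz,oq,qx,qz,tx,ty,ux,uy,uz,xy
∂2: piv[dju,djz,dqz,dtx,duz,hoq,hqz,jqx,uxy] rk=9  ker:juz
rk∂_2=9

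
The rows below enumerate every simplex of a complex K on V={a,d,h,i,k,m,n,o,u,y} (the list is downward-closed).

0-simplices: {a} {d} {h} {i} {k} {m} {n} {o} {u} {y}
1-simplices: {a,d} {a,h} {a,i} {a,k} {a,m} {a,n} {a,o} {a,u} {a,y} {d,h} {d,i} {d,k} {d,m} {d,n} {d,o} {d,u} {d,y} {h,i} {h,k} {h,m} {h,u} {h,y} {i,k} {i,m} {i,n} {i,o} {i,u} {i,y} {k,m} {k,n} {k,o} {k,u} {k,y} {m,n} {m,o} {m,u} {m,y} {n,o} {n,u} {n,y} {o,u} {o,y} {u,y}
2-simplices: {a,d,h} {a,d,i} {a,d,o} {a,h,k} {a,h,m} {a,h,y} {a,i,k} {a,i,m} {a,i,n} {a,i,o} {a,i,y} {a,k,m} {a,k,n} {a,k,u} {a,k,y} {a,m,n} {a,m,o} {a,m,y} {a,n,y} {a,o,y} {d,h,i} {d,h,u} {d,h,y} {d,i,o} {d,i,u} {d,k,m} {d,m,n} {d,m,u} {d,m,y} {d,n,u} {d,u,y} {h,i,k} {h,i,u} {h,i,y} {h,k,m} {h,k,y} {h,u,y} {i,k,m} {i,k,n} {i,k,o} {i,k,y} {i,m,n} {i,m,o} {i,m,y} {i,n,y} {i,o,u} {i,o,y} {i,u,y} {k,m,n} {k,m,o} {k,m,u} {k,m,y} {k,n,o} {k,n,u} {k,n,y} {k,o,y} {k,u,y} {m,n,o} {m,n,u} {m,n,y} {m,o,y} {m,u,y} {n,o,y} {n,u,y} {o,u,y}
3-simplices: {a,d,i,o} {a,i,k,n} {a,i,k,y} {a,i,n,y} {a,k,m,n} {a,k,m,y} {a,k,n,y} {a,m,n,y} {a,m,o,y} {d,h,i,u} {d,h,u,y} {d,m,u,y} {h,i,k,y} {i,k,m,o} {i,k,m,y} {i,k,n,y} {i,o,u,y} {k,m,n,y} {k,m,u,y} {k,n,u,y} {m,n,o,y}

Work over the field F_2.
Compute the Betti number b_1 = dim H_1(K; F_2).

b_1=0

n_0=10 n_1=43 n_2=65 n_3=21  [Z2]
∂1: piv[ad,ah,ai,ak,am,an,ao,au,ay] rk=9  ker:dh,di,dk,dm,dn,do,du,dy,hi,hk,hm,hu,hy,ik,im,in,io,iu,iy,km,kn,ko,ku,ky,mn,mo,mu,my,no,nu,ny,ou,oy,uy
∂2: piv[adh,adi,ado,ahk,ahm,ahy,aik,aim,ain,aio,aiy,akm,akn,aku,aky,amn,amo,amy,any,aoy,dhi,dhu,dhy,diu,dkm,dmn,dmu,dmy,dnu,duy,iko,iou,kmu,kno] rk=34  ker:dio,hik,hiu,hiy,hkm,hky,huy,ikm,ikn,iky,imn,imo,imy,iny,ioy,iuy,kmn,kmo,kmy,knu,kny,koy,kuy,mno,mnu,mny,moy,muy,noy,nuy,ouy
∂3: piv[adio,aikn,aiky,ainy,akmn,akmy,akny,amny,amoy,dhiu,dhuy,dmuy,hiky,ikmo,ikmy,iouy,kmuy,knuy,mnoy] rk=19  ker:ikny,kmny
b_1=(43−9)−34=0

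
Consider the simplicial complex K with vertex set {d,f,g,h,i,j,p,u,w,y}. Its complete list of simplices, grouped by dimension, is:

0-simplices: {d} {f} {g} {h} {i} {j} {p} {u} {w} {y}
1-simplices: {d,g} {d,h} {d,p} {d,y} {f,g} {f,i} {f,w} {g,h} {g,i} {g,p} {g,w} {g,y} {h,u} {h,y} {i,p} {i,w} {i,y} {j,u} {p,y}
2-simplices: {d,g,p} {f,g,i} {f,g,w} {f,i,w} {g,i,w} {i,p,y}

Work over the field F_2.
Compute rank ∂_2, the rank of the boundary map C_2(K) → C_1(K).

n_0=10 n_1=19 n_2=6  [Z2]
∂1: piv[dg,dh,dp,dy,fg,fi,fw,hu,ju] rk=9  ker:gh,gi,gp,gw,gy,hy,ip,iw,iy,py
∂2: piv[dgp,fgi,fgw,fiw,ipy] rk=5  ker:giw
rk∂_2=5

rank∂_2=5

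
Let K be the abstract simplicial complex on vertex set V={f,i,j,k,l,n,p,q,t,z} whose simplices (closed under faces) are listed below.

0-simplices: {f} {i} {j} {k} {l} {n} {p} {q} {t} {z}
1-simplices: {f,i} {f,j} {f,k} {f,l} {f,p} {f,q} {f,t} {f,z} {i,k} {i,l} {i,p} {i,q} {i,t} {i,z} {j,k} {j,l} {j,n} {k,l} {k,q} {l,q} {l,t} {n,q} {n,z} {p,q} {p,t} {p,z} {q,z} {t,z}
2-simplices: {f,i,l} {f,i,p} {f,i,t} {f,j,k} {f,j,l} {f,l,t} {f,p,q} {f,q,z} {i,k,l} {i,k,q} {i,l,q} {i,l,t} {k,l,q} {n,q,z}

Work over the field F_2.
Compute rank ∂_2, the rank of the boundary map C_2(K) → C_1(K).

n_0=10 n_1=28 n_2=14  [Z2]
∂1: piv[fi,fj,fk,fl,fp,fq,ft,fz,jn] rk=9  ker:ik,il,ip,iq,it,iz,jk,jl,kl,kq,lq,lt,nq,nz,pq,pt,pz,qz,tz
∂2: piv[fil,fip,fit,fjk,fjl,flt,fpq,fqz,ikl,ikq,ilq,nqz] rk=12  ker:ilt,klq
rk∂_2=12

rank∂_2=12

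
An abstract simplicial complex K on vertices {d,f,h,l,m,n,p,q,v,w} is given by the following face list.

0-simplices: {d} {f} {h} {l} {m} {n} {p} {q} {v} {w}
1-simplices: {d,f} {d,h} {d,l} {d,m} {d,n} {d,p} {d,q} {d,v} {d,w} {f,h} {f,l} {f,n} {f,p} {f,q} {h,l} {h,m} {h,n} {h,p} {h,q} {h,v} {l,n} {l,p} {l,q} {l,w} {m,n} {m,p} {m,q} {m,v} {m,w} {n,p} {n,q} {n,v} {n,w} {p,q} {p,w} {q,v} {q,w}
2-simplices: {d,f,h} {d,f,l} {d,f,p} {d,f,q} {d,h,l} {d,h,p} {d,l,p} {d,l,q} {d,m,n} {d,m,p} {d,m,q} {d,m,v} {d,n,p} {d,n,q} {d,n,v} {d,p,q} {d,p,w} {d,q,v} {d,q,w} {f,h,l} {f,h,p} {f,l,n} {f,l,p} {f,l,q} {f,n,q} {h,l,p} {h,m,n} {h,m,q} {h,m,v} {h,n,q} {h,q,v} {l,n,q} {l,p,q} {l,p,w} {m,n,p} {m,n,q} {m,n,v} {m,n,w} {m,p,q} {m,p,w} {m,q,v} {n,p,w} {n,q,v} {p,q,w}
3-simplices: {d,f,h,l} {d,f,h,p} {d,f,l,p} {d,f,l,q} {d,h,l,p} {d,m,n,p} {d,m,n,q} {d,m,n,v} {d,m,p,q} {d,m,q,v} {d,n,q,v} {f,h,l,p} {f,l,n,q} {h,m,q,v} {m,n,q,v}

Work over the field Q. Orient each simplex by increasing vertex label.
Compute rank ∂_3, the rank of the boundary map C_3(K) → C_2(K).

n_0=10 n_1=37 n_2=44 n_3=15  [Q]
∂1: piv[df,dh,dl,dm,dn,dp,dq,dv,dw] rk=9  ker:fh,fl,fn,fp,fq,hl,hm,hn,hp,hq,hv,ln,lp,lq,lw,mn,mp,mq,mv,mw,np,nq,nv,nw,pq,pw,qv,qw
∂2: piv[dfh,dfl,dfp,dfq,dhl,dhp,dlp,dlq,dmn,dmp,dmq,dmv,dnp,dnq,dnv,dpq,dpw,dqv,dqw,fln,fnq,hmn,hmq,hmv,lpw,mnw,mpw] rk=27  ker:fhl,fhp,flp,flq,hlp,hnq,hqv,lnq,lpq,mnp,mnq,mnv,mpq,mqv,npw,nqv,pqw
∂3: piv[dfhl,dfhp,dflp,dflq,dhlp,dmnp,dmnq,dmnv,dmpq,dmqv,dnqv,flnq,hmqv] rk=13  ker:fhlp,mnqv
rk∂_3=13

rank∂_3=13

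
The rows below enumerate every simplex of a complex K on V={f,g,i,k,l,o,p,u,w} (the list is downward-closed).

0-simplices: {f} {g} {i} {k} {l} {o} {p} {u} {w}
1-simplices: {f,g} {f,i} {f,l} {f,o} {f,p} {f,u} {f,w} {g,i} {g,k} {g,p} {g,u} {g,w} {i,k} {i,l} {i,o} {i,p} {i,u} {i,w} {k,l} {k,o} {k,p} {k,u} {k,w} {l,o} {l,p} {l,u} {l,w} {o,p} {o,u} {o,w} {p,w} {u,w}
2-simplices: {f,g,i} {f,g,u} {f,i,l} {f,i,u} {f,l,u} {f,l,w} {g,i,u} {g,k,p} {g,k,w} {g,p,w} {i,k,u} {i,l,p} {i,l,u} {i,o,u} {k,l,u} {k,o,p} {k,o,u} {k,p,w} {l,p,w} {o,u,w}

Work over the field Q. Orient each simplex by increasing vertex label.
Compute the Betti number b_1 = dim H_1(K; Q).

b_1=7

n_0=9 n_1=32 n_2=20  [Q]
∂1: piv[fg,fi,fl,fo,fp,fu,fw,gk] rk=8  ker:gi,gp,gu,gw,ik,il,io,ip,iu,iw,kl,ko,kp,ku,kw,lo,lp,lu,lw,op,ou,ow,pw,uw
∂2: piv[fgi,fgu,fil,fiu,flu,flw,gkp,gkw,gpw,iku,ilp,iou,klu,kop,kou,lpw,ouw] rk=17  ker:giu,ilu,kpw
b_1=(32−8)−17=7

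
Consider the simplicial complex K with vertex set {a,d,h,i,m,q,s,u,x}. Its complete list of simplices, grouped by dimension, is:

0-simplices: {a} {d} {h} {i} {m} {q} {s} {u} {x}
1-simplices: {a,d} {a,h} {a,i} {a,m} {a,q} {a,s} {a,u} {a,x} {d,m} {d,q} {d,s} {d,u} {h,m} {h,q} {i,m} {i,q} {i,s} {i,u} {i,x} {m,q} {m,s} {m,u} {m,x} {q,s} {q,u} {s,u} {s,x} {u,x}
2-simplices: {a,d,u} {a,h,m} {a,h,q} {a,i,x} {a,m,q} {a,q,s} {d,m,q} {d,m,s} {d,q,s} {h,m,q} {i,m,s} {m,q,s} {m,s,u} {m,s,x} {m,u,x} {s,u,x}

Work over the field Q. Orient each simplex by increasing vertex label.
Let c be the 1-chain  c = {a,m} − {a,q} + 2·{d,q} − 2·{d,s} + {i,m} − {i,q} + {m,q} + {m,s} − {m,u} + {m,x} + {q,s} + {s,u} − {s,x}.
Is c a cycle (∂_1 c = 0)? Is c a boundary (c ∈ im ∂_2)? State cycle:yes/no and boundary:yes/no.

cycle:yes boundary:no

n_0=9 n_1=28 n_2=16  [Q]
∂1: piv[ad,ah,ai,am,aq,as,au,ax] rk=8  ker:dm,dq,ds,du,hm,hq,im,iq,is,iu,ix,mq,ms,mu,mx,qs,qu,su,sx,ux
∂2: piv[adu,ahm,ahq,aix,amq,aqs,dmq,dms,dqs,ims,msu,msx,mux] rk=13  ker:hmq,mqs,sux
∂1c = 0
c vs im∂2: residual ≠ 0 ⇒ not boundary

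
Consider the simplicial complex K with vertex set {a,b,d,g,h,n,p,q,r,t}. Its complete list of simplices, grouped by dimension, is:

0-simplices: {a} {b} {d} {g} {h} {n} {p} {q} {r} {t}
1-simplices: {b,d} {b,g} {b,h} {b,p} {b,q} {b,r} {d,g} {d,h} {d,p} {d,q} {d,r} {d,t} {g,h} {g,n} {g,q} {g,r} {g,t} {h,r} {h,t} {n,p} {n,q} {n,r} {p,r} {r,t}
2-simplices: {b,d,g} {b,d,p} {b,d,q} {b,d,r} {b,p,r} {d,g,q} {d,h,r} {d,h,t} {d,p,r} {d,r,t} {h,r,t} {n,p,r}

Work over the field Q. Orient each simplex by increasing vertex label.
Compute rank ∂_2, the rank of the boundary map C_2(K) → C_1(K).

n_0=10 n_1=24 n_2=12  [Q]
∂1: piv[bd,bg,bh,bp,bq,br,dt,gn] rk=8  ker:dg,dh,dp,dq,dr,gh,gq,gr,gt,hr,ht,np,nq,nr,pr,rt
∂2: piv[bdg,bdp,bdq,bdr,bpr,dgq,dhr,dht,drt,npr] rk=10  ker:dpr,hrt
rk∂_2=10

rank∂_2=10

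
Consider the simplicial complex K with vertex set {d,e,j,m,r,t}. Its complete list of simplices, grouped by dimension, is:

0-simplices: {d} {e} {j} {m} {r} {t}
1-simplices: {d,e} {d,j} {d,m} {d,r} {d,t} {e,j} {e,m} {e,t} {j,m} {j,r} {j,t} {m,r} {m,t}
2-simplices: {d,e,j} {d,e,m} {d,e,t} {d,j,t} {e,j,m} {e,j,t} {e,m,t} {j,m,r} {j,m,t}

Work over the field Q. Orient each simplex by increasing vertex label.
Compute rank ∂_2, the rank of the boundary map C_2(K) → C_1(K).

rank∂_2=7

n_0=6 n_1=13 n_2=9  [Q]
∂1: piv[de,dj,dm,dr,dt] rk=5  ker:ej,em,et,jm,jr,jt,mr,mt
∂2: piv[dej,dem,det,djt,ejm,emt,jmr] rk=7  ker:ejt,jmt
rk∂_2=7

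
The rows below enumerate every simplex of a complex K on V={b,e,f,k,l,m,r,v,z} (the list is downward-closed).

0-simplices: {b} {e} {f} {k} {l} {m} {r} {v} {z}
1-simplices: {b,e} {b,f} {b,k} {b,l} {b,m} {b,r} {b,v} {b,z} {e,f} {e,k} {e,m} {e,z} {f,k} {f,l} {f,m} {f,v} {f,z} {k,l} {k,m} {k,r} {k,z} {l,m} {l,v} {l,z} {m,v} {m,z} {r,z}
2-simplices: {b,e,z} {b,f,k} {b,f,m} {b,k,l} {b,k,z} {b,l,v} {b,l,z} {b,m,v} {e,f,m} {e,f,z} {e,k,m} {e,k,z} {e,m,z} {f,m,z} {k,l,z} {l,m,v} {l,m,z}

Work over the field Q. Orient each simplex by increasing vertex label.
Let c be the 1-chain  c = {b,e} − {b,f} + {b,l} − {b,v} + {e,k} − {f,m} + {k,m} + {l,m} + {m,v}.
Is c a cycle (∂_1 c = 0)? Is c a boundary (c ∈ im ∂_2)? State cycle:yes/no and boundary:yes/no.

cycle:yes boundary:yes

n_0=9 n_1=27 n_2=17  [Q]
∂1: piv[be,bf,bk,bl,bm,br,bv,bz] rk=8  ker:ef,ek,em,ez,fk,fl,fm,fv,fz,kl,km,kr,kz,lm,lv,lz,mv,mz,rz
∂2: piv[bez,bfk,bfm,bkl,bkz,blv,blz,bmv,efm,efz,ekm,ekz,emz,lmv,lmz] rk=15  ker:fmz,klz
∂1c = 0
c vs im∂2: reduces to 0 ⇒ boundary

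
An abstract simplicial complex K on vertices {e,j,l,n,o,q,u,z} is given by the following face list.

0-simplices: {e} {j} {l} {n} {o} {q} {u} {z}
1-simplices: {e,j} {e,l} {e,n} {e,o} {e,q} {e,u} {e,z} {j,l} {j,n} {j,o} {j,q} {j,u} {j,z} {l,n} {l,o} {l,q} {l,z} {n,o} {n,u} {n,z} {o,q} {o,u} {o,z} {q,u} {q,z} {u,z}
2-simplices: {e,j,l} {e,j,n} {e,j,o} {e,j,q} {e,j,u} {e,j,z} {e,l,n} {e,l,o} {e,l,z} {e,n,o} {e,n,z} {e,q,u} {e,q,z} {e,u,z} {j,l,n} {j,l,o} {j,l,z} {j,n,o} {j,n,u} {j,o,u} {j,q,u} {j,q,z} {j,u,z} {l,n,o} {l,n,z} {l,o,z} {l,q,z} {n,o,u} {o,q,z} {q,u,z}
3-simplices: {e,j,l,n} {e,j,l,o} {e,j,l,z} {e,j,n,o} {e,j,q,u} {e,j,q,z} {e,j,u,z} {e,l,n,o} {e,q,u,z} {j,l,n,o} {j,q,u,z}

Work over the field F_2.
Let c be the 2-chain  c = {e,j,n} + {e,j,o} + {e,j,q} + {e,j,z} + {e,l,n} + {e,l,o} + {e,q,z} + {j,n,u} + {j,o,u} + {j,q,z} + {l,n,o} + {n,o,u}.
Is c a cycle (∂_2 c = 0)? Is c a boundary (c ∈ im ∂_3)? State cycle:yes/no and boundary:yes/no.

n_0=8 n_1=26 n_2=30 n_3=11  [Z2]
∂1: piv[ej,el,en,eo,eq,eu,ez] rk=7  ker:jl,jn,jo,jq,ju,jz,ln,lo,lq,lz,no,nu,nz,oq,ou,oz,qu,qz,uz
∂2: piv[ejl,ejn,ejo,ejq,eju,ejz,eln,elo,elz,eno,enz,equ,eqz,euz,jnu,jou,loz,lqz,oqz] rk=19  ker:jln,jlo,jlz,jno,jqu,jqz,juz,lno,lnz,nou,quz
∂3: piv[ejln,ejlo,ejlz,ejno,ejqu,ejqz,ejuz,elno,equz] rk=9  ker:jlno,jquz
∂2c = 0
c vs im∂3: residual ≠ 0 ⇒ not boundary

cycle:yes boundary:no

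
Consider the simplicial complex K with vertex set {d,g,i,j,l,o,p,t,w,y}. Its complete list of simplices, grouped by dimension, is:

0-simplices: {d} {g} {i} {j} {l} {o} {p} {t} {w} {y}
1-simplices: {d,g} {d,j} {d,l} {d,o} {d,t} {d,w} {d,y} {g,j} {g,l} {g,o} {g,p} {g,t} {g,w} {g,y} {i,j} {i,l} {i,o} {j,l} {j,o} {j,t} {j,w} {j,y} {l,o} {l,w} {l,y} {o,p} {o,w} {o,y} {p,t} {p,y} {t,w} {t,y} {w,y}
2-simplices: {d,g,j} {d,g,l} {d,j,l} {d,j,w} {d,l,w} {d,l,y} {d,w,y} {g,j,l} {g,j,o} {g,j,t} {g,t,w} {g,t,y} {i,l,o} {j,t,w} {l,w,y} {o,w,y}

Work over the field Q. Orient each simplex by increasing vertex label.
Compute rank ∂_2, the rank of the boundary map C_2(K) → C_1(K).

n_0=10 n_1=33 n_2=16  [Q]
∂1: piv[dg,dj,dl,do,dt,dw,dy,gp,ij] rk=9  ker:gj,gl,go,gt,gw,gy,il,io,jl,jo,jt,jw,jy,lo,lw,ly,op,ow,oy,pt,py,tw,ty,wy
∂2: piv[dgj,dgl,djl,djw,dlw,dly,dwy,gjo,gjt,gtw,gty,ilo,jtw,owy] rk=14  ker:gjl,lwy
rk∂_2=14

rank∂_2=14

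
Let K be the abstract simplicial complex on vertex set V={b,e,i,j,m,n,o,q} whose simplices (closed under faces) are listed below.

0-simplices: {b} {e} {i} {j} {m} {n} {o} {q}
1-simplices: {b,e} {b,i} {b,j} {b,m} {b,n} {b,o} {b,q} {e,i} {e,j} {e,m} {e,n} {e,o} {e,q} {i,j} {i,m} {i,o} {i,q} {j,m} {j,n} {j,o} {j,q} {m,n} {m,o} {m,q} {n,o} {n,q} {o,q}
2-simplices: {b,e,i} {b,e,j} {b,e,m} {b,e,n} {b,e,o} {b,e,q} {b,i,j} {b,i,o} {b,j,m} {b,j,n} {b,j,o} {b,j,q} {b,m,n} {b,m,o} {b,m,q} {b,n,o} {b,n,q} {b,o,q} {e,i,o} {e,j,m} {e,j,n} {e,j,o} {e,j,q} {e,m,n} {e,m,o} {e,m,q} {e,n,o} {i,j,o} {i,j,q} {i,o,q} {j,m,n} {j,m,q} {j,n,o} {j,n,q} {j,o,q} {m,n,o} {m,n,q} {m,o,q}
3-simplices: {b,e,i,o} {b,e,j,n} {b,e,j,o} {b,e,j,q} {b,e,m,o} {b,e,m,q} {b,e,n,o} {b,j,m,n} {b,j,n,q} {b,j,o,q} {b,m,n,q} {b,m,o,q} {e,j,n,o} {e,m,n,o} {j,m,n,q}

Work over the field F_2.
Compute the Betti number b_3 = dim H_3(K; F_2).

b_3=0

n_0=8 n_1=27 n_2=38 n_3=15  [Z2]
∂1: piv[be,bi,bj,bm,bn,bo,bq] rk=7  ker:ei,ej,em,en,eo,eq,ij,im,io,iq,jm,jn,jo,jq,mn,mo,mq,no,nq,oq
∂2: piv[bei,bej,bem,ben,beo,beq,bij,bio,bjm,bjn,bjo,bjq,bmn,bmo,bmq,bno,bnq,boq,ijq] rk=19  ker:eio,ejm,ejn,ejo,ejq,emn,emo,emq,eno,ijo,ioq,jmn,jmq,jno,jnq,joq,mno,mnq,moq
∂3: piv[beio,bejn,bejo,bejq,bemo,bemq,beno,bjmn,bjnq,bjoq,bmnq,bmoq,ejno,emno,jmnq] rk=15
b_3=(15−15)−0=0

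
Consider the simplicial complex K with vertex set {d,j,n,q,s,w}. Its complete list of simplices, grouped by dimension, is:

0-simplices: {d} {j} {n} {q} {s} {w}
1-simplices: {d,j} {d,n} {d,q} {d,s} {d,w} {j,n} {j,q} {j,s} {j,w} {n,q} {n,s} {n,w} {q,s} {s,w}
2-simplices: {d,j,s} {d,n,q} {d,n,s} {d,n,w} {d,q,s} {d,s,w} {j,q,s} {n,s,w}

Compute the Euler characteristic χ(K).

χ(K)=0

n_0=6 n_1=14 n_2=8
χ=+6−14+8=0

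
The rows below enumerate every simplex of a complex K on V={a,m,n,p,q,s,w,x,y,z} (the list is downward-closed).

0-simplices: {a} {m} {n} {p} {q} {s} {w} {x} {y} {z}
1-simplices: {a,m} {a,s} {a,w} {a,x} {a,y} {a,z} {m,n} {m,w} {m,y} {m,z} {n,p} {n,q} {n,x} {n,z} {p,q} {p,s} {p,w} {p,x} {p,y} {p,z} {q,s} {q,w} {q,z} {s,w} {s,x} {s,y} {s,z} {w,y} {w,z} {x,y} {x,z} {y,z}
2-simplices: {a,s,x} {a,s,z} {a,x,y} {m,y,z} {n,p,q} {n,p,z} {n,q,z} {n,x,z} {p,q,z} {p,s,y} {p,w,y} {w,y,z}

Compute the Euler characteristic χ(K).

χ(K)=-10

n_0=10 n_1=32 n_2=12
χ=+10−32+12=-10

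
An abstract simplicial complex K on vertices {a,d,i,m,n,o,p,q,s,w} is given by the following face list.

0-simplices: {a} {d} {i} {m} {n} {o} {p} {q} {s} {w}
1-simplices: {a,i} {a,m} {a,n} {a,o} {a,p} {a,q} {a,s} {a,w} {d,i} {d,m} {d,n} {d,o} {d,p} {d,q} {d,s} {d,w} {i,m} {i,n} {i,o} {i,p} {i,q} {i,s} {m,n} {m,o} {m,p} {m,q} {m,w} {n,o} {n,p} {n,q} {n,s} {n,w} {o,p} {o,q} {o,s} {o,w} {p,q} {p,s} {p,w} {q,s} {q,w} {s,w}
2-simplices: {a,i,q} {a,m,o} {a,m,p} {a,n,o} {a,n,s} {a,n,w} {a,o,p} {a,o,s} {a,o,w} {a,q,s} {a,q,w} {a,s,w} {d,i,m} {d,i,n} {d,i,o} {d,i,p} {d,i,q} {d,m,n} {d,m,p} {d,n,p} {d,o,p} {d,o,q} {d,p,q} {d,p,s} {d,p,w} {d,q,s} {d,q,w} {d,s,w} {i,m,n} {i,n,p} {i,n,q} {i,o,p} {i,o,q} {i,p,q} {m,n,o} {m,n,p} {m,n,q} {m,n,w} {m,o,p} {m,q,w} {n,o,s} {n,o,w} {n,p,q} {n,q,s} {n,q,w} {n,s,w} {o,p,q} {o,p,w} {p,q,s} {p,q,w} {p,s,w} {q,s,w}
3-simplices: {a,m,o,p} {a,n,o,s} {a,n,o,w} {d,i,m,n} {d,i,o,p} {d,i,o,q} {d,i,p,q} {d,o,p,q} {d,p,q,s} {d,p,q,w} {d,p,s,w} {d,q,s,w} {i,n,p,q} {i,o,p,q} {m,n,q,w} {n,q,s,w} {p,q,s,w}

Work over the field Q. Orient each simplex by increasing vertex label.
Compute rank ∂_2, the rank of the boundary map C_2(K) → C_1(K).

rank∂_2=32

n_0=10 n_1=42 n_2=52 n_3=17  [Q]
∂1: piv[ai,am,an,ao,ap,aq,as,aw,di] rk=9  ker:dm,dn,do,dp,dq,ds,dw,im,in,io,ip,iq,is,mn,mo,mp,mq,mw,no,np,nq,ns,nw,op,oq,os,ow,pq,ps,pw,qs,qw,sw
∂2: piv[aiq,amo,amp,ano,ans,anw,aop,aos,aow,aqs,aqw,asw,dim,din,dio,dip,diq,dmn,dmp,dnp,dop,doq,dpq,dps,dpw,dqs,dqw,inq,mno,mnq,mnw,mqw] rk=32  ker:dsw,imn,inp,iop,ioq,ipq,mnp,mop,nos,now,npq,nqs,nqw,nsw,opq,opw,pqs,pqw,psw,qsw
∂3: piv[amop,anos,anow,dimn,diop,dioq,dipq,dopq,dpqs,dpqw,dpsw,dqsw,inpq,mnqw,nqsw] rk=15  ker:iopq,pqsw
rk∂_2=32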